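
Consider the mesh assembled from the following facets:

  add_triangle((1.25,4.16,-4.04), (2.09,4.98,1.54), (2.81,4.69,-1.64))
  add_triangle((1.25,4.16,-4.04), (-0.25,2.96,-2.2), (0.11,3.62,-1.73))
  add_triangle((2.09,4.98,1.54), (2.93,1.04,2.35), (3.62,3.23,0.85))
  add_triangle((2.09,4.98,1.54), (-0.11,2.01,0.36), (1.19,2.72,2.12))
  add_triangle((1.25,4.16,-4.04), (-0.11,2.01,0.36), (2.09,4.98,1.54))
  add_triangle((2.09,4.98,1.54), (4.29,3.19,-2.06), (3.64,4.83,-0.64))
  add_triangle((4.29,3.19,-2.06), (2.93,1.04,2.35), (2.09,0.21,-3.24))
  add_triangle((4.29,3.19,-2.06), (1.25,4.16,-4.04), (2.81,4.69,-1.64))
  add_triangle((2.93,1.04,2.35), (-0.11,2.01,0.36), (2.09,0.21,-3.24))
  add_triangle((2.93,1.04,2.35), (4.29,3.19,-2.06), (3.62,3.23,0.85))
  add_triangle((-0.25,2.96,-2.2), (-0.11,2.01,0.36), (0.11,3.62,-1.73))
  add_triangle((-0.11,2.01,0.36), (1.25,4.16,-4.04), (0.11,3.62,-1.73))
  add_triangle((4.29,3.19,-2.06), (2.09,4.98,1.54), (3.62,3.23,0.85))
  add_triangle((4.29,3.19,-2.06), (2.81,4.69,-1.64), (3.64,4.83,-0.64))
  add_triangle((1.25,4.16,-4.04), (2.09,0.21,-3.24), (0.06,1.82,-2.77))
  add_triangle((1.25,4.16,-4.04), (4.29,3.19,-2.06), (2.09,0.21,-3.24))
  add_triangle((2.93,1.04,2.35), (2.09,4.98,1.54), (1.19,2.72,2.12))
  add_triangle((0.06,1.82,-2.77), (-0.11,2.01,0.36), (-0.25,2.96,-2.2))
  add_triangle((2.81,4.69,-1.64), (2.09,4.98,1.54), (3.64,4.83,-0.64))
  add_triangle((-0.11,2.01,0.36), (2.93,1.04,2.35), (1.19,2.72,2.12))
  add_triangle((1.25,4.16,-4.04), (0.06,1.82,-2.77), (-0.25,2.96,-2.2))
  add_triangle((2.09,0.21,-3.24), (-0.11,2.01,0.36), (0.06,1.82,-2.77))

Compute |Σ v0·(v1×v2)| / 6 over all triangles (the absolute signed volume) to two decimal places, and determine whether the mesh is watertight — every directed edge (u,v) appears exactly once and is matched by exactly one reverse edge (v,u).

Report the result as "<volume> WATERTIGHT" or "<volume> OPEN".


49.36 WATERTIGHT

Per-triangle v0·(v1×v2)/6:
  t1: +4.9930
  t2: +0.9533
  t3: +4.1204
  t4: +1.0016
  t5: +4.1079
  t6: +1.1479
  t7: +5.4314
  t8: +5.7244
  t9: -4.8029
  t10: +3.5531
  t11: +0.3519
  t12: +0.6834
  t13: +5.3612
  t14: +2.5013
  t15: +2.4337
  t16: +8.4714
  t17: +2.5652
  t18: -0.2373
  t19: +2.6466
  t20: -0.6634
  t21: +1.0197
  t22: -2.0043
Σ = +49.3595 → |volume| = 49.36

Directed edges: 66 total, each appears once with its reverse present → watertight.


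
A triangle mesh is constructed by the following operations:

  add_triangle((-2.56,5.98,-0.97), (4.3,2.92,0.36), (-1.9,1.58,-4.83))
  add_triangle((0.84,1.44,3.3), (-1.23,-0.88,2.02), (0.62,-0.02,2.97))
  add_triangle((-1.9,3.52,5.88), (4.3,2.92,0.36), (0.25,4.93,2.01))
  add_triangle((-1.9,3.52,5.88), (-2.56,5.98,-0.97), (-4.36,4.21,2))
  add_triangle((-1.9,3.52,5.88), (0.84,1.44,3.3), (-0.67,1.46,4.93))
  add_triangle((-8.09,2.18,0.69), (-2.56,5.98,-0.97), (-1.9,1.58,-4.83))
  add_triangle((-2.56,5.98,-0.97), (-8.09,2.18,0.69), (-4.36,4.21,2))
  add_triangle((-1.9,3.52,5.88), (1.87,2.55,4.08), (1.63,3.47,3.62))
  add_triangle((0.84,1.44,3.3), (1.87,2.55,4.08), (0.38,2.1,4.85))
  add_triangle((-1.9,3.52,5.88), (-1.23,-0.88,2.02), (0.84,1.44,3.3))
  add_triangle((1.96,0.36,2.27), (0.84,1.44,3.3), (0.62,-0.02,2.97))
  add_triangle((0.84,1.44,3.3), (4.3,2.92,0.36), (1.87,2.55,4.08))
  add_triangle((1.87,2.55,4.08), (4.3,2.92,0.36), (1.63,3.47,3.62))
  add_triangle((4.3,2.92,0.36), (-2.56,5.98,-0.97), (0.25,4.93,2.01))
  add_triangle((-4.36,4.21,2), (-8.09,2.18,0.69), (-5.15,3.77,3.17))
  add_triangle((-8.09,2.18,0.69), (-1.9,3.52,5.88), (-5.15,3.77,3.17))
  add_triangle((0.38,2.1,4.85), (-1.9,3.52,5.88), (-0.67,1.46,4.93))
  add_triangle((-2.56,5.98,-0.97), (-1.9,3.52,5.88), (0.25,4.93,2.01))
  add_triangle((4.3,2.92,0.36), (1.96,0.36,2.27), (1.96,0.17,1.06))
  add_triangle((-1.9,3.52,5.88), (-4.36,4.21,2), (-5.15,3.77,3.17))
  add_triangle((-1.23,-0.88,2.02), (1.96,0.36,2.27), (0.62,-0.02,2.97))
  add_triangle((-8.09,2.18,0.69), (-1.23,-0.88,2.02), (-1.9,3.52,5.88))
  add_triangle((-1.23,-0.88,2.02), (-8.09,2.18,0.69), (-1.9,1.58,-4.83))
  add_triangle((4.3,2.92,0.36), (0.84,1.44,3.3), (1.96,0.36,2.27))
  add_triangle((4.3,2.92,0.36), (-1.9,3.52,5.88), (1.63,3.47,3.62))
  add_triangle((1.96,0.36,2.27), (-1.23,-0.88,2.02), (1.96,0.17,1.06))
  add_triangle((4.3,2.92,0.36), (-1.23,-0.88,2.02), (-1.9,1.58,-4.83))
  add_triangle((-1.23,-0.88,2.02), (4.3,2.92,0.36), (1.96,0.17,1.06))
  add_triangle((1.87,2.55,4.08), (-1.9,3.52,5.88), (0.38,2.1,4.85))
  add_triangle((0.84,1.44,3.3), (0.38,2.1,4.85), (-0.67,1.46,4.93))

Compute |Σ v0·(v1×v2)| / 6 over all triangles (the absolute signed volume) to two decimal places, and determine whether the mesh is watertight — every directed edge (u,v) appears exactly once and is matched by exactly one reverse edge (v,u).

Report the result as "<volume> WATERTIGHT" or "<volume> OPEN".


193.40 WATERTIGHT

Per-triangle v0·(v1×v2)/6:
  t1: +24.2830
  t2: +1.1307
  t3: +13.7453
  t4: +15.3937
  t5: -2.3016
  t6: +33.8966
  t7: +16.4764
  t8: +3.7760
  t9: +0.3542
  t10: +4.2061
  t11: +1.0476
  t12: +0.5179
  t13: +3.4487
  t14: +13.5806
  t15: +5.9456
  t16: +7.2909
  t17: +2.1190
  t18: +16.2776
  t19: +1.1288
  t20: +5.3667
  t21: +0.3305
  t22: +17.1071
  t23: +5.3964
  t24: +3.5598
  t25: +1.7813
  t26: +0.4723
  t27: -4.2172
  t28: -1.7377
  t29: +2.7155
  t30: +0.3076
Σ = +193.3995 → |volume| = 193.40

Directed edges: 90 total, each appears once with its reverse present → watertight.


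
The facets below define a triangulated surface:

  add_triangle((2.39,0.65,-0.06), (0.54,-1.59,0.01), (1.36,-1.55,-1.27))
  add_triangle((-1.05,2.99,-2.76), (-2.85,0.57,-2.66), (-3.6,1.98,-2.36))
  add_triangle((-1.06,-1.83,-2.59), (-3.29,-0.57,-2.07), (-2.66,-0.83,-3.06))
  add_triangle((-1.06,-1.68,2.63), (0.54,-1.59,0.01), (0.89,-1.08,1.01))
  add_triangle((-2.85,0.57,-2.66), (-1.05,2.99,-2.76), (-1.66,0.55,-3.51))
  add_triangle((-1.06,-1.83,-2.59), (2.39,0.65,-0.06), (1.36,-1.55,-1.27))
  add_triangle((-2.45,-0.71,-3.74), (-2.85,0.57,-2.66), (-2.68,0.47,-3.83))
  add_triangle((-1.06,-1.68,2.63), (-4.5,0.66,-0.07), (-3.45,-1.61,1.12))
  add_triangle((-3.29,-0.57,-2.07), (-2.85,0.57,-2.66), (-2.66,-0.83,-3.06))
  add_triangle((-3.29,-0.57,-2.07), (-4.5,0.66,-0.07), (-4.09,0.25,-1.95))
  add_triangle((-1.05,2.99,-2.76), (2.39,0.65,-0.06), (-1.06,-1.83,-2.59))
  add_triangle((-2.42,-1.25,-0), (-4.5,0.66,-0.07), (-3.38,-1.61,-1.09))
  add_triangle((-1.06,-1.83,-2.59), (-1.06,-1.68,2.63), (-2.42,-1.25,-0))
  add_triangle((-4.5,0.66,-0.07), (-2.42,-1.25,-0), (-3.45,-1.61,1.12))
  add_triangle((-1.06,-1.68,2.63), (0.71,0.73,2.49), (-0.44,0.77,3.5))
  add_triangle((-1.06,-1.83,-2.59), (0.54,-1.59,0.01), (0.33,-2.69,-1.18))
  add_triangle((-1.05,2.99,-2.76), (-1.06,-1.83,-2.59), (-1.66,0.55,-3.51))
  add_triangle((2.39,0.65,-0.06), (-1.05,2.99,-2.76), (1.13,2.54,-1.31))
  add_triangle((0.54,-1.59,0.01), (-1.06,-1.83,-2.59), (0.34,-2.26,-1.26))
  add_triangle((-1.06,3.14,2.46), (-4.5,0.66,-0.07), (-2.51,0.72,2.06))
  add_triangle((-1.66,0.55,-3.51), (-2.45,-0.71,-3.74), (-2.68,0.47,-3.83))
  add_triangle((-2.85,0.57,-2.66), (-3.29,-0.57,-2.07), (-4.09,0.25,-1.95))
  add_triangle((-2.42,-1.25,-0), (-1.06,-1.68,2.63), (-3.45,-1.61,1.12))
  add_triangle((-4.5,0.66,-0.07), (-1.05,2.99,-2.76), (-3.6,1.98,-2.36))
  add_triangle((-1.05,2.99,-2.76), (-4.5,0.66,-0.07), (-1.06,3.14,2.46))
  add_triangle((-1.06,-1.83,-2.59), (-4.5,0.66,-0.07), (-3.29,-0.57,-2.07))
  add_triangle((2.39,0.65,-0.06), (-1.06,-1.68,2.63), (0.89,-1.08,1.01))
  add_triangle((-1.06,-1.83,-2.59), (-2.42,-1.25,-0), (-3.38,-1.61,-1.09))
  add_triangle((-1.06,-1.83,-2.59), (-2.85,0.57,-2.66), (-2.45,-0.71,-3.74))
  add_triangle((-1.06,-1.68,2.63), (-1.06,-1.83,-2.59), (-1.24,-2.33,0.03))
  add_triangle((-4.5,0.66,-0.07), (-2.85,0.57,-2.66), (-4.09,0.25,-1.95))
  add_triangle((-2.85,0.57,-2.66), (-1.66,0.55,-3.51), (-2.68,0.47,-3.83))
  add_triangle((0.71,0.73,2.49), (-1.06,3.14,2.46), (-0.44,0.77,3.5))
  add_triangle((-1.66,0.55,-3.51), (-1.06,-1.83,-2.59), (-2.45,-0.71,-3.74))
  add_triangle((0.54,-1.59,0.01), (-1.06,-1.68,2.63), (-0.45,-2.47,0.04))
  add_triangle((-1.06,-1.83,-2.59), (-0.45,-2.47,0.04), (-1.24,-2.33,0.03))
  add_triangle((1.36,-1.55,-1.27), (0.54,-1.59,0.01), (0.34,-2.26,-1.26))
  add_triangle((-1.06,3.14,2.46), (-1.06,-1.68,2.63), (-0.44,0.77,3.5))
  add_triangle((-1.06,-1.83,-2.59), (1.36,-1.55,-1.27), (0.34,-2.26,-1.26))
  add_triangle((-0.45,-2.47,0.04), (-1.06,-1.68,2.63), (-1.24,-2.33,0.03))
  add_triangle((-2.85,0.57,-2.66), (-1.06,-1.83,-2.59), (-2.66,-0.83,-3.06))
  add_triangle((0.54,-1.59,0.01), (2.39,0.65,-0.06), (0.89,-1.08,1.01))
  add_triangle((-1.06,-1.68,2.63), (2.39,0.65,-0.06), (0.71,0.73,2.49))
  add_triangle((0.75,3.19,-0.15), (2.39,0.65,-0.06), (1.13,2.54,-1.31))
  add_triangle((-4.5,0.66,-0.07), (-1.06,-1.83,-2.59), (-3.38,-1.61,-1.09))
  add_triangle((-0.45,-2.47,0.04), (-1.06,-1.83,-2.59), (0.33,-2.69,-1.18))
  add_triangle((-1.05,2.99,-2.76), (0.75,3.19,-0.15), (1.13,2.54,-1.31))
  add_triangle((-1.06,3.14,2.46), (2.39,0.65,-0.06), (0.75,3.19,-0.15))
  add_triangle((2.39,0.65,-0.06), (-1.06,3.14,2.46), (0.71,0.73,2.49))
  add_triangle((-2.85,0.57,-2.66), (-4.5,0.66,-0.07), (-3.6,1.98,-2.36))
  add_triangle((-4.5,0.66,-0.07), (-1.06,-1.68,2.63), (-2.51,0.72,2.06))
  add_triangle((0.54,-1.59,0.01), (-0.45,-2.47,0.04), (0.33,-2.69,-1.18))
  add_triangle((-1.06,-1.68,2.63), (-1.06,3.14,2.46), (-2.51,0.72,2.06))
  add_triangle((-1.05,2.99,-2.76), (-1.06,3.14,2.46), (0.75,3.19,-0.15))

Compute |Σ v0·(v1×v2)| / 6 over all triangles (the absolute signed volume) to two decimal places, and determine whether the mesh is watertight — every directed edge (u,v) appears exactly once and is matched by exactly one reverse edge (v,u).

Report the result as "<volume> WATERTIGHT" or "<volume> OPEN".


Per-triangle v0·(v1×v2)/6:
  t1: +0.8730
  t2: +2.3858
  t3: +0.8623
  t4: +0.7967
  t5: +2.4047
  t6: +1.2421
  t7: +0.7118
  t8: +2.5843
  t9: +0.9841
  t10: +0.9594
  t11: +5.1252
  t12: +1.3082
  t13: +2.5434
  t14: +1.3530
  t15: +1.2703
  t16: -0.1310
  t17: +0.5806
  t18: +0.8058
  t19: +0.2730
  t20: +4.0450
  t21: +0.6067
  t22: +0.8192
  t23: +0.6941
  t24: +1.9128
  t25: +11.4089
  t26: +0.9747
  t27: +0.7987
  t28: +0.7058
  t29: +0.4973
  t30: +0.2556
  t31: +0.9014
  t32: +0.1991
  t33: +1.6307
  t34: +1.0160
  t35: +0.8841
  t36: +0.8771
  t37: +0.4265
  t38: +2.0948
  t39: +0.8704
  t40: +0.8762
  t41: +0.4756
  t42: +0.7018
  t43: +1.9470
  t44: +1.4078
  t45: +2.5195
  t46: +1.2504
  t47: +1.8516
  t48: +3.0735
  t49: +2.9043
  t50: +2.5858
  t51: +3.5880
  t52: +0.4126
  t53: +3.4078
  t54: +4.9347
Σ = +90.4881 → |volume| = 90.49

Directed edges: 162 total, each appears once with its reverse present → watertight.

90.49 WATERTIGHT


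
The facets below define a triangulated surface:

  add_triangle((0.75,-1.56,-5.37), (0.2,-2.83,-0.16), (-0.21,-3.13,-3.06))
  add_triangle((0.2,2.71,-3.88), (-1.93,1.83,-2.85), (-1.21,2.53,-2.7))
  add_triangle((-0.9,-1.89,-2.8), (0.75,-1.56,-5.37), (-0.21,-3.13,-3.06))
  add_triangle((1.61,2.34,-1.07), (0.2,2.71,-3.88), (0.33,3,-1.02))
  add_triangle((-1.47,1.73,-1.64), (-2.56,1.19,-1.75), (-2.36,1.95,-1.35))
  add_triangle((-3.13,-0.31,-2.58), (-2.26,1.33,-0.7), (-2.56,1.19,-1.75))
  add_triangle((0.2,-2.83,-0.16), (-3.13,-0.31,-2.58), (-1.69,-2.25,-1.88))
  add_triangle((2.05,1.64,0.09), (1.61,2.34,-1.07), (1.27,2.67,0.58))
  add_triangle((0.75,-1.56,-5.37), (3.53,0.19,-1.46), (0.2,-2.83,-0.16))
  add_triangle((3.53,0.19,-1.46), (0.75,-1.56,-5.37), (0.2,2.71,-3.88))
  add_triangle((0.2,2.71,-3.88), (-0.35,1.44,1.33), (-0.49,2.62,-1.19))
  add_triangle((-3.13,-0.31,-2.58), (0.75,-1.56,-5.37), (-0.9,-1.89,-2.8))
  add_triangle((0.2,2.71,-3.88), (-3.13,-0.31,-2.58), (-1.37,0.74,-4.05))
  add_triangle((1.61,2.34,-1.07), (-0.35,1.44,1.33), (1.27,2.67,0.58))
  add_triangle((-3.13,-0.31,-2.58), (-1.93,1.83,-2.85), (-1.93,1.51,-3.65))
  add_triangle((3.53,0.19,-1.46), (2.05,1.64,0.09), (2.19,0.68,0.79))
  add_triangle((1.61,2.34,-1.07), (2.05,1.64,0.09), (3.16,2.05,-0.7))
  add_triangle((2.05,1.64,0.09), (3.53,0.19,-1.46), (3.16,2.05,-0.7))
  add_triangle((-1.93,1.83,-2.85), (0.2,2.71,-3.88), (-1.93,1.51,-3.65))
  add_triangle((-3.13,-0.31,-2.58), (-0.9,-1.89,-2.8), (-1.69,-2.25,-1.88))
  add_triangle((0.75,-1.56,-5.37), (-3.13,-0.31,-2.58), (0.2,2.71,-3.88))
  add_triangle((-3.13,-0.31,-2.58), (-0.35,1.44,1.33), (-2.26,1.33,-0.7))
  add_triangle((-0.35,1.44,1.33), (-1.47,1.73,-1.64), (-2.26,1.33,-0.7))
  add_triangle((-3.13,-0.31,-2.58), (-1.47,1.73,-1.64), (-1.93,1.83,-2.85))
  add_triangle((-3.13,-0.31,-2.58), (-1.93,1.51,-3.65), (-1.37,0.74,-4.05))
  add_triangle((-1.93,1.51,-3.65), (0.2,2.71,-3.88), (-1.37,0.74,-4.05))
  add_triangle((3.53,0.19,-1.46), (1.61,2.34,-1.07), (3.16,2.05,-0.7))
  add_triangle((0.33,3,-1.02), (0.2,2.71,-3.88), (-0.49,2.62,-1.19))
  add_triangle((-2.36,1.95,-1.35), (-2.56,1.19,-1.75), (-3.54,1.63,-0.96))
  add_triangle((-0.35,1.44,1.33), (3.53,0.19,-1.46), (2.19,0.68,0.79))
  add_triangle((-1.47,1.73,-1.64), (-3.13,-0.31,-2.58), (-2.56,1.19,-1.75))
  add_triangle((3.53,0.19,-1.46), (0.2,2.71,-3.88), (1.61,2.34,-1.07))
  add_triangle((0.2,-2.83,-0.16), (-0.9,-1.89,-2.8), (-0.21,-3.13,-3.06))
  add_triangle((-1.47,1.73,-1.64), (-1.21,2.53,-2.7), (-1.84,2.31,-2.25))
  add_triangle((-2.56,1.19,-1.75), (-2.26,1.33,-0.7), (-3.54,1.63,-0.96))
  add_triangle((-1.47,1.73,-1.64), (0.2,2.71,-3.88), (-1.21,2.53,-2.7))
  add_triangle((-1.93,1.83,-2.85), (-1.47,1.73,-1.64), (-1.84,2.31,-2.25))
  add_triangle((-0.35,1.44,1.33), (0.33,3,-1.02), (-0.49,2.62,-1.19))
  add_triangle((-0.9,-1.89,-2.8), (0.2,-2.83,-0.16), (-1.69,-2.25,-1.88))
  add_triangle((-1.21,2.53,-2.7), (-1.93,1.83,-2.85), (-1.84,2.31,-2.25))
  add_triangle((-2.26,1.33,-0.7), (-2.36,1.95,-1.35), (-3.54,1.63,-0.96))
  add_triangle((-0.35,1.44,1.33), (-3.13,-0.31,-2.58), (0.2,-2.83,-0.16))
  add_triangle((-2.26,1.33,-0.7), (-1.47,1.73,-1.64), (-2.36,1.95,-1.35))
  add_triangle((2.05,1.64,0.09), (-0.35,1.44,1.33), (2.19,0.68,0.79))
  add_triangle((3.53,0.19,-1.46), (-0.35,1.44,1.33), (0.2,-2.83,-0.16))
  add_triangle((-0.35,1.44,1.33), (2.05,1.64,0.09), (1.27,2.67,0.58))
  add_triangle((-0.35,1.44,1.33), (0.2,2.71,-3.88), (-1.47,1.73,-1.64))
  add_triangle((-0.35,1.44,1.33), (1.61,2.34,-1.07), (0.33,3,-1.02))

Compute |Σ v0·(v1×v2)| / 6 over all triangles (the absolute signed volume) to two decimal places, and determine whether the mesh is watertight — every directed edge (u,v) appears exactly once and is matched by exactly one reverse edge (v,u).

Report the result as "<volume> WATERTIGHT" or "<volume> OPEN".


73.45 WATERTIGHT

Per-triangle v0·(v1×v2)/6:
  t1: +1.9442
  t2: +1.0053
  t3: +1.9754
  t4: +2.0144
  t5: +0.3487
  t6: +0.5838
  t7: +0.3710
  t8: +0.8330
  t9: +8.3838
  t10: +11.6105
  t11: -0.5190
  t12: +3.8710
  t13: -2.2512
  t14: +0.5019
  t15: +1.0537
  t16: +1.2159
  t17: +0.4878
  t18: +0.4911
  t19: +1.1760
  t20: +1.7786
  t21: +11.8522
  t22: +0.4173
  t23: +1.0193
  t24: +0.7804
  t25: +1.6513
  t26: +1.7999
  t27: +1.2516
  t28: +1.1365
  t29: +0.5331
  t30: -1.0635
  t31: +0.6749
  t32: +4.3924
  t33: +0.8577
  t34: +0.0056
  t35: -0.1797
  t36: -0.1376
  t37: +0.0460
  t38: +0.7841
  t39: +1.4943
  t40: +0.3738
  t41: +0.0768
  t42: +2.1562
  t43: -0.0487
  t44: +0.9005
  t45: +1.9146
  t46: +0.4522
  t47: +2.2750
  t48: +1.1608
Σ = +73.4530 → |volume| = 73.45

Directed edges: 144 total, each appears once with its reverse present → watertight.


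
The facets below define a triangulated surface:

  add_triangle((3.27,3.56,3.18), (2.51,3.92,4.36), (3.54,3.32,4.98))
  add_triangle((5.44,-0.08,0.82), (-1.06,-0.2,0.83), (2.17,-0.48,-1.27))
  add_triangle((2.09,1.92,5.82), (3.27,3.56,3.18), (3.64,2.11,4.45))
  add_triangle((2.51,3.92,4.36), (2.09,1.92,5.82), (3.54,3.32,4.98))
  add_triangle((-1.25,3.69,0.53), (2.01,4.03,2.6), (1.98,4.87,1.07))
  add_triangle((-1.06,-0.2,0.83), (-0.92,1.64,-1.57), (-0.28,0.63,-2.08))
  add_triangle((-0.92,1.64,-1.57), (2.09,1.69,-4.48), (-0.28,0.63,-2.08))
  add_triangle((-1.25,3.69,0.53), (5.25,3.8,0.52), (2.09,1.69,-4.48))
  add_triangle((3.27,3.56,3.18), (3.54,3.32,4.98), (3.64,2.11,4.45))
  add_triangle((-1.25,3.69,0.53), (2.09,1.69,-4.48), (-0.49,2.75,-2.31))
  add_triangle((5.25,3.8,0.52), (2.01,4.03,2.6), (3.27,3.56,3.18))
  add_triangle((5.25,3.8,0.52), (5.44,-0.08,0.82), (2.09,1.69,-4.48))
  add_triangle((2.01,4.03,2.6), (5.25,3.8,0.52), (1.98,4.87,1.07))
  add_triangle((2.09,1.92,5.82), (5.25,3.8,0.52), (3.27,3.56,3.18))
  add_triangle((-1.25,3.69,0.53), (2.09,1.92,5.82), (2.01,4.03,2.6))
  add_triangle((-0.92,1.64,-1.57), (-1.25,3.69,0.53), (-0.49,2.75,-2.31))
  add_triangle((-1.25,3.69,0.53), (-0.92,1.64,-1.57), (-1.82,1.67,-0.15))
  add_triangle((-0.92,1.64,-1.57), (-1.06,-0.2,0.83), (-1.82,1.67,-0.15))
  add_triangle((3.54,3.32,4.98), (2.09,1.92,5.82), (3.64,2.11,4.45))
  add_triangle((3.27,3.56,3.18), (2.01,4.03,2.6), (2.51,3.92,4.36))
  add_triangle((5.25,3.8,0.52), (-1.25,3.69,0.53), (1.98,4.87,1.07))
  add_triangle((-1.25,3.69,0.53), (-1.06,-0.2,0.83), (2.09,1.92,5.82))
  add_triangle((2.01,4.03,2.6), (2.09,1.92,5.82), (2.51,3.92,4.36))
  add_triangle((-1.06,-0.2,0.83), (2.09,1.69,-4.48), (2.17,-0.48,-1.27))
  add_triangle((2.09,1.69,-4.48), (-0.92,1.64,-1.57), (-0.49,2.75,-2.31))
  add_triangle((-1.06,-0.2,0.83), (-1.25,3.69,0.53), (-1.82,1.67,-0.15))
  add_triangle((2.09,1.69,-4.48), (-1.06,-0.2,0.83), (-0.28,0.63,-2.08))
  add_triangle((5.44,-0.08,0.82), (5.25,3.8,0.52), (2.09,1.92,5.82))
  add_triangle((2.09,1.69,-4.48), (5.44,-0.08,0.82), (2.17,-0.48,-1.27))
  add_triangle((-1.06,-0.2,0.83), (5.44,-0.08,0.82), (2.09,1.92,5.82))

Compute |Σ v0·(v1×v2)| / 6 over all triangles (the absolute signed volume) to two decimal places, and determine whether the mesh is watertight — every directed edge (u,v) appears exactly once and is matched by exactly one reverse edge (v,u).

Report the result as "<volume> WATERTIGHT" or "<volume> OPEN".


Per-triangle v0·(v1×v2)/6:
  t1: +1.5534
  t2: +0.7143
  t3: -3.6483
  t4: +2.6804
  t5: +3.7427
  t6: +0.4604
  t7: +1.1690
  t8: +18.9451
  t9: +1.2876
  t10: +3.1467
  t11: +3.9290
  t12: +16.4328
  t13: +5.2511
  t14: +4.8422
  t15: +8.1020
  t16: +1.0966
  t17: +1.3054
  t18: +0.3100
  t19: +2.2311
  t20: +1.5087
  t21: +1.5472
  t22: +5.2925
  t23: +0.3148
  t24: +0.3486
  t25: +1.0914
  t26: +0.9328
  t27: -0.1833
  t28: +19.8317
  t29: +4.4397
  t30: +2.8266
Σ = +111.5023 → |volume| = 111.50

Directed edges: 90 total, each appears once with its reverse present → watertight.

111.50 WATERTIGHT


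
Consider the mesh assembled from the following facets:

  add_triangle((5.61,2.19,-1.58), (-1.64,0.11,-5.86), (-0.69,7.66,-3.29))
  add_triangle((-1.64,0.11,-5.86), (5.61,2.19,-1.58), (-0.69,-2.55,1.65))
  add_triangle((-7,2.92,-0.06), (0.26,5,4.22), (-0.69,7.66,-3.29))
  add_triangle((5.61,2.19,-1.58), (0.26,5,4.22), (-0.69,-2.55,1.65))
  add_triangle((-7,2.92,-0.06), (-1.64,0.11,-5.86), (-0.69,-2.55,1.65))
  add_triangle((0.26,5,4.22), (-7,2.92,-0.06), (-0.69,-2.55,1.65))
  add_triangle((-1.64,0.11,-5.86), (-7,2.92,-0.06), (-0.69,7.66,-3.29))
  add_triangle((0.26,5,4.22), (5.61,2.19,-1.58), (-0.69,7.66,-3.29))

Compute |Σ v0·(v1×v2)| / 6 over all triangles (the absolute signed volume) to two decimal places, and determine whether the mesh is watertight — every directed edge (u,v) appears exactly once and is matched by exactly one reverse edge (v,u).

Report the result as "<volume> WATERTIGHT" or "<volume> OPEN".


273.12 WATERTIGHT

Per-triangle v0·(v1×v2)/6:
  t1: +44.4261
  t2: +12.4597
  t3: +55.8492
  t4: +15.8220
  t5: +20.4639
  t6: +23.8332
  t7: +52.4799
  t8: +47.7884
Σ = +273.1223 → |volume| = 273.12

Directed edges: 24 total, each appears once with its reverse present → watertight.


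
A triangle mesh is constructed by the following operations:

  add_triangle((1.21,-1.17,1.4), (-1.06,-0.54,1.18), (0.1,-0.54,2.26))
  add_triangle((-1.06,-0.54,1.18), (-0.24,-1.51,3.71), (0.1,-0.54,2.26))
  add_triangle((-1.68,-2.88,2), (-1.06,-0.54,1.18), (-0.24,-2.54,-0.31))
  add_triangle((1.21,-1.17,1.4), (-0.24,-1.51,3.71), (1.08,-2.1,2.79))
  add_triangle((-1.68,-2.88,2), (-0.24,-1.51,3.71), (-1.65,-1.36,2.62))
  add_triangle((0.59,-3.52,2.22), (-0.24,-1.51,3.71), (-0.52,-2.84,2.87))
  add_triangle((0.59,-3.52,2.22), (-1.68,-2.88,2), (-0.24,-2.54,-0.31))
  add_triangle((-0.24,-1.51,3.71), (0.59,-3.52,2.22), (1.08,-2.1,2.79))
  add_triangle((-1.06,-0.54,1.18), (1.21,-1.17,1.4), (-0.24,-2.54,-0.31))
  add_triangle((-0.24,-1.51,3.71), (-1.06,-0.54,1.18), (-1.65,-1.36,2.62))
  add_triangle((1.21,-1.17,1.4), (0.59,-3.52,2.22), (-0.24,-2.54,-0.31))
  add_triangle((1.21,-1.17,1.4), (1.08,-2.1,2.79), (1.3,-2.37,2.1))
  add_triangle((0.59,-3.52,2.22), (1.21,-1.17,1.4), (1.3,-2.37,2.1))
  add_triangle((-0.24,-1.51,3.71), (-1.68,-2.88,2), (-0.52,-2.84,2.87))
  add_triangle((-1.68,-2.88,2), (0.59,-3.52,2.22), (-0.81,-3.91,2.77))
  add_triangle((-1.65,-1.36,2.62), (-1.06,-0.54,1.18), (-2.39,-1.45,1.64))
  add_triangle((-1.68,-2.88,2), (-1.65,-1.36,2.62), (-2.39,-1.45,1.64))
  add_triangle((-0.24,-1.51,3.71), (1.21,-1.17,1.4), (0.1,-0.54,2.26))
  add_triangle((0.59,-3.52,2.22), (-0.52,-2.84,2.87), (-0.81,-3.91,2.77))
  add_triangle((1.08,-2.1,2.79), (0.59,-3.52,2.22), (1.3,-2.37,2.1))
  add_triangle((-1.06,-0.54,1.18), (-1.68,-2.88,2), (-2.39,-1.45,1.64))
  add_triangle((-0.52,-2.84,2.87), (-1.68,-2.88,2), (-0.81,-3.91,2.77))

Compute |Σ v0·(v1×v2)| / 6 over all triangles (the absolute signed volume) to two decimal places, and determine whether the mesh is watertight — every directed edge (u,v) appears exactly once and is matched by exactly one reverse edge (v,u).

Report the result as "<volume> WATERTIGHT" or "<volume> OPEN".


Per-triangle v0·(v1×v2)/6:
  t1: -0.4616
  t2: +0.2219
  t3: +0.2618
  t4: +0.3078
  t5: +1.6098
  t6: +1.2993
  t7: +2.4976
  t8: +1.6018
  t9: -1.3555
  t10: +0.1239
  t11: +0.8787
  t12: +0.2189
  t13: +0.0094
  t14: +1.1759
  t15: +0.2279
  t16: +0.1258
  t17: +0.9816
  t18: +0.3968
  t19: +0.7498
  t20: +0.5177
  t21: -0.3703
  t22: +0.6040
Σ = +11.6230 → |volume| = 11.62

Directed edges: 66 total, each appears once with its reverse present → watertight.

11.62 WATERTIGHT


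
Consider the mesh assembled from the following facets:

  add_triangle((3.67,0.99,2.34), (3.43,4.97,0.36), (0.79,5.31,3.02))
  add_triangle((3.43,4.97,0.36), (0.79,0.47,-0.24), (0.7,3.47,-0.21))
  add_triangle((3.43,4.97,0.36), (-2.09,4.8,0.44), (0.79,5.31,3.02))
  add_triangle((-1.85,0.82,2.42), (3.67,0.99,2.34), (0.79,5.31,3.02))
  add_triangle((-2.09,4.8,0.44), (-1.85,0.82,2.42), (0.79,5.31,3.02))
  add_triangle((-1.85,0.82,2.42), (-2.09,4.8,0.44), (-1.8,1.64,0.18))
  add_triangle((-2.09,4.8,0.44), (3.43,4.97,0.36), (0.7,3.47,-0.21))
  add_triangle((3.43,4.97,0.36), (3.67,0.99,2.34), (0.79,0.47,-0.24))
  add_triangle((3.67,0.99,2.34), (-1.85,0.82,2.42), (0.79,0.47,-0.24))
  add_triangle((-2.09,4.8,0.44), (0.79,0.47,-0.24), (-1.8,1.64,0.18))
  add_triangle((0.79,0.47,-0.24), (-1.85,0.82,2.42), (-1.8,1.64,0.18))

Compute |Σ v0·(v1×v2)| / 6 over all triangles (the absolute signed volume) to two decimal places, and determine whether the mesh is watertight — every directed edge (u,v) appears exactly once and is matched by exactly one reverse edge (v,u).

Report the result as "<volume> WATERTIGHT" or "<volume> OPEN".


Per-triangle v0·(v1×v2)/6:
  t1: +11.9212
  t2: +0.5627
  t3: +11.5740
  t4: +9.1918
  t5: +8.8447
  t6: +2.0016
  t7: +2.1942
  t8: +1.5529
  t9: -1.1656
  t10: +0.2223
  t11: -0.7559
Σ = +46.1438 → |volume| = 46.14

Directed edges: 33 total; 3 unmatched, e.g. (0.79,0.47,-0.24)→(0.7,3.47,-0.21) → open.

46.14 OPEN


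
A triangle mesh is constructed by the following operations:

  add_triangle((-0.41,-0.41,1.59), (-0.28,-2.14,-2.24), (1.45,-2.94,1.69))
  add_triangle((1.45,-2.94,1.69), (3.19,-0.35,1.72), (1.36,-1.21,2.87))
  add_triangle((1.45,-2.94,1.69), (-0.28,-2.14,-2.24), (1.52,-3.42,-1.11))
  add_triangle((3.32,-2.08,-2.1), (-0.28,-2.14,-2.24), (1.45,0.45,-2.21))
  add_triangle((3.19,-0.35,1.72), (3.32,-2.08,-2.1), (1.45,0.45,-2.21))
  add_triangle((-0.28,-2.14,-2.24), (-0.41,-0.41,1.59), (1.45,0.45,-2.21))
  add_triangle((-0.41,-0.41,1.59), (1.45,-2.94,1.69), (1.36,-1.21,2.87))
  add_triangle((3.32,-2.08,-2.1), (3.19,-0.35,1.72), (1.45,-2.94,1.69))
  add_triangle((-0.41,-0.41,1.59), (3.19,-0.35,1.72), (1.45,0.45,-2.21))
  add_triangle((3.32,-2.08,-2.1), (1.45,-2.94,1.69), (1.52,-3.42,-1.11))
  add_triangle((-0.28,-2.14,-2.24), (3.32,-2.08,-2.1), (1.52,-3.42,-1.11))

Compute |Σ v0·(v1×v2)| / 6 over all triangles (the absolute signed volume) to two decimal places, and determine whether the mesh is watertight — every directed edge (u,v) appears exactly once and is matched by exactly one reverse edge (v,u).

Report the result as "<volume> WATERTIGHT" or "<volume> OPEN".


Per-triangle v0·(v1×v2)/6:
  t1: +1.9272
  t2: +2.6470
  t3: +1.7293
  t4: +3.4732
  t5: +3.9889
  t6: -0.6611
  t7: +1.1588
  t8: +6.5800
  t9: -0.1372
  t10: +3.7270
  t11: +3.1102
Σ = +27.5432 → |volume| = 27.54

Directed edges: 33 total; 3 unmatched, e.g. (3.19,-0.35,1.72)→(1.36,-1.21,2.87) → open.

27.54 OPEN


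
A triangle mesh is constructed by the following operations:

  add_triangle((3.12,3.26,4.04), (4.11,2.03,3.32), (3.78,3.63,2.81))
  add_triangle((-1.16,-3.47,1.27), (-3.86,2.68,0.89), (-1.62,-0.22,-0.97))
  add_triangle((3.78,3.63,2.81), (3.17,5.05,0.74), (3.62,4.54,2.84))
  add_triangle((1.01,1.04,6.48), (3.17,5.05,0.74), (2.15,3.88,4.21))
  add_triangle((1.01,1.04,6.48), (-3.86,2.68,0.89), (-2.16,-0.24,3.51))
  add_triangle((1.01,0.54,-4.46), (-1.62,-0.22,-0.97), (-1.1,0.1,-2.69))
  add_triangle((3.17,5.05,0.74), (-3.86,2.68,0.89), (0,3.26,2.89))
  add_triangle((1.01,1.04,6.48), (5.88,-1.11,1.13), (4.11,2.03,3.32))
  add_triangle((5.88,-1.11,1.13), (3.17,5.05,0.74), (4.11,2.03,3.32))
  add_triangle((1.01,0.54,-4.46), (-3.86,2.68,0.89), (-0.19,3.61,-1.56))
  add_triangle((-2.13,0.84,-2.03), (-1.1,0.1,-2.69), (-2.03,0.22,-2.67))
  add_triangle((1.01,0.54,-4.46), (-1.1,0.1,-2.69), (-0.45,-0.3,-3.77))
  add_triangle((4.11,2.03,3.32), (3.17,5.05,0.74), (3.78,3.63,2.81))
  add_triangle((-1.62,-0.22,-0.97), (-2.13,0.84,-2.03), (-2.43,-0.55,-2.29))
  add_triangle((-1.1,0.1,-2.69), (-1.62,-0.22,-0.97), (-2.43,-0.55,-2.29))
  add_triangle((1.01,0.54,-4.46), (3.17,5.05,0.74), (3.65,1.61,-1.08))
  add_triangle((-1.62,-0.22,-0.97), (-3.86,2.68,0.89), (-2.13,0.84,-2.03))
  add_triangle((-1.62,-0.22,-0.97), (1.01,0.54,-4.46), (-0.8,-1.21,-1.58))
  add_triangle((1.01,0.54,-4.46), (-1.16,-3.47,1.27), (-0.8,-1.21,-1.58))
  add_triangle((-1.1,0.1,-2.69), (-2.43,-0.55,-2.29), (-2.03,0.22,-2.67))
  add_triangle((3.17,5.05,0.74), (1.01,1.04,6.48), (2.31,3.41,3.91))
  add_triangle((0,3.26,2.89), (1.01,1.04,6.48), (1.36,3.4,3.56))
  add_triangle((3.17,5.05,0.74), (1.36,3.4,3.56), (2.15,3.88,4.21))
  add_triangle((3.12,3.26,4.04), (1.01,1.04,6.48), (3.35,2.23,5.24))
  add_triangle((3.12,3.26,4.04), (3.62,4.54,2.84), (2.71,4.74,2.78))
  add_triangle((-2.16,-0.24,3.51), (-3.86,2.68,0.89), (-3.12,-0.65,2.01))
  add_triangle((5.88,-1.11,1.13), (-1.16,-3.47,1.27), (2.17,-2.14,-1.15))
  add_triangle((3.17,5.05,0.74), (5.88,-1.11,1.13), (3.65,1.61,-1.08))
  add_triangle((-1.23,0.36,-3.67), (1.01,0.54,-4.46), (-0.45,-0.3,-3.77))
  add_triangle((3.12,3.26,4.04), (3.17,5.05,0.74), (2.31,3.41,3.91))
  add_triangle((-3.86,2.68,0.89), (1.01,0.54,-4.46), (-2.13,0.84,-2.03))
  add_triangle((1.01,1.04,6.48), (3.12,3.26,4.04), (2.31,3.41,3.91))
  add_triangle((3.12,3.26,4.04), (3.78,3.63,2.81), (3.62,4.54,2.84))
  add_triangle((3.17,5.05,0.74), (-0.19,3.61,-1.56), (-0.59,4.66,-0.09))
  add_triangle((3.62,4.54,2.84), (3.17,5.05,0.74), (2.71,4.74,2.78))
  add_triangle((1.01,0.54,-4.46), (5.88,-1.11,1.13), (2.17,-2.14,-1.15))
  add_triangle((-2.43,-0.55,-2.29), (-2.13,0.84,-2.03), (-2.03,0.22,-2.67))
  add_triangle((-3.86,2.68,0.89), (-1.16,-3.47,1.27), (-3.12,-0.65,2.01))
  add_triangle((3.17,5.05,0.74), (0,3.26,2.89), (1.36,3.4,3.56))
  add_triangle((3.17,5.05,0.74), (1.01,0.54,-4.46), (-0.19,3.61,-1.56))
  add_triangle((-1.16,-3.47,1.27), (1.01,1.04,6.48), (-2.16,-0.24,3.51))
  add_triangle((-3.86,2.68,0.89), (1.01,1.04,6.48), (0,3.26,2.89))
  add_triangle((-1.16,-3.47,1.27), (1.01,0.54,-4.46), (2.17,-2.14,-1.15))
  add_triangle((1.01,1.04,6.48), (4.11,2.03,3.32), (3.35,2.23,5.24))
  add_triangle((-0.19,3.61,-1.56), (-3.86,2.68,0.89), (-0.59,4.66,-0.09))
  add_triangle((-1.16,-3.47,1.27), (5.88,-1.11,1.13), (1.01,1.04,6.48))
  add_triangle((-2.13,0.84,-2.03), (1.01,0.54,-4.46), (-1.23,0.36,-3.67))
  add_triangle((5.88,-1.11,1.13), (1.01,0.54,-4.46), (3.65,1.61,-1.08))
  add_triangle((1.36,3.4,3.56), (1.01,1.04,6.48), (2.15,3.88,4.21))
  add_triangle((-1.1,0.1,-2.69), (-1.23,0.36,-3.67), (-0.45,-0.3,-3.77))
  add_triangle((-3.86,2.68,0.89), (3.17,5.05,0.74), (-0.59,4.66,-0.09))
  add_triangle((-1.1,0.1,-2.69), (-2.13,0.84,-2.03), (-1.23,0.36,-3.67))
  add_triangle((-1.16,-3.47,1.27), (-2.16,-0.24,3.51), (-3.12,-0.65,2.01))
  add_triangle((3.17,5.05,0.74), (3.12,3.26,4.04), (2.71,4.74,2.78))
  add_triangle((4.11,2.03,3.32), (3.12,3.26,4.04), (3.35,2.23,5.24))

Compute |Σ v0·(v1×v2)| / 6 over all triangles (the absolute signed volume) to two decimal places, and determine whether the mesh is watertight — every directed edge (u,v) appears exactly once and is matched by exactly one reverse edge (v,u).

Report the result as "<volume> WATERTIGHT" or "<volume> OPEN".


Per-triangle v0·(v1×v2)/6:
  t1: +2.1219
  t2: +4.5627
  t3: +1.2714
  t4: +2.6155
  t5: +10.8871
  t6: +0.1201
  t7: +10.3963
  t8: +14.2332
  t9: +13.6459
  t10: +8.1778
  t11: +0.2512
  t12: -0.7423
  t13: +1.6177
  t14: +0.2994
  t15: -0.1769
  t16: +9.3403
  t17: +1.6289
  t18: +1.6258
  t19: +1.9453
  t20: +0.3480
  t21: -0.1227
  t22: +3.8075
  t23: +1.6371
  t24: +3.4094
  t25: +1.5461
  t26: +4.0125
  t27: +8.1967
  t28: +10.1558
  t29: +1.0772
  t30: +2.5736
  t31: +3.7505
  t32: +2.6870
  t33: +1.1282
  t34: +4.5829
  t35: +1.8376
  t36: +9.0143
  t37: +0.3991
  t38: +1.7335
  t39: +3.7015
  t40: +10.5631
  t41: +9.5628
  t42: +10.8413
  t43: +6.1853
  t44: +1.2931
  t45: +3.8797
  t46: +24.5253
  t47: +1.0728
  t48: +9.2103
  t49: +1.7772
  t50: +0.1628
  t51: +5.0765
  t52: +0.2231
  t53: +3.6134
  t54: -2.6802
  t55: +2.3847
Σ = +236.9885 → |volume| = 236.99

Directed edges: 165 total; 3 unmatched, e.g. (-1.62,-0.22,-0.97)→(-1.16,-3.47,1.27) → open.

236.99 OPEN


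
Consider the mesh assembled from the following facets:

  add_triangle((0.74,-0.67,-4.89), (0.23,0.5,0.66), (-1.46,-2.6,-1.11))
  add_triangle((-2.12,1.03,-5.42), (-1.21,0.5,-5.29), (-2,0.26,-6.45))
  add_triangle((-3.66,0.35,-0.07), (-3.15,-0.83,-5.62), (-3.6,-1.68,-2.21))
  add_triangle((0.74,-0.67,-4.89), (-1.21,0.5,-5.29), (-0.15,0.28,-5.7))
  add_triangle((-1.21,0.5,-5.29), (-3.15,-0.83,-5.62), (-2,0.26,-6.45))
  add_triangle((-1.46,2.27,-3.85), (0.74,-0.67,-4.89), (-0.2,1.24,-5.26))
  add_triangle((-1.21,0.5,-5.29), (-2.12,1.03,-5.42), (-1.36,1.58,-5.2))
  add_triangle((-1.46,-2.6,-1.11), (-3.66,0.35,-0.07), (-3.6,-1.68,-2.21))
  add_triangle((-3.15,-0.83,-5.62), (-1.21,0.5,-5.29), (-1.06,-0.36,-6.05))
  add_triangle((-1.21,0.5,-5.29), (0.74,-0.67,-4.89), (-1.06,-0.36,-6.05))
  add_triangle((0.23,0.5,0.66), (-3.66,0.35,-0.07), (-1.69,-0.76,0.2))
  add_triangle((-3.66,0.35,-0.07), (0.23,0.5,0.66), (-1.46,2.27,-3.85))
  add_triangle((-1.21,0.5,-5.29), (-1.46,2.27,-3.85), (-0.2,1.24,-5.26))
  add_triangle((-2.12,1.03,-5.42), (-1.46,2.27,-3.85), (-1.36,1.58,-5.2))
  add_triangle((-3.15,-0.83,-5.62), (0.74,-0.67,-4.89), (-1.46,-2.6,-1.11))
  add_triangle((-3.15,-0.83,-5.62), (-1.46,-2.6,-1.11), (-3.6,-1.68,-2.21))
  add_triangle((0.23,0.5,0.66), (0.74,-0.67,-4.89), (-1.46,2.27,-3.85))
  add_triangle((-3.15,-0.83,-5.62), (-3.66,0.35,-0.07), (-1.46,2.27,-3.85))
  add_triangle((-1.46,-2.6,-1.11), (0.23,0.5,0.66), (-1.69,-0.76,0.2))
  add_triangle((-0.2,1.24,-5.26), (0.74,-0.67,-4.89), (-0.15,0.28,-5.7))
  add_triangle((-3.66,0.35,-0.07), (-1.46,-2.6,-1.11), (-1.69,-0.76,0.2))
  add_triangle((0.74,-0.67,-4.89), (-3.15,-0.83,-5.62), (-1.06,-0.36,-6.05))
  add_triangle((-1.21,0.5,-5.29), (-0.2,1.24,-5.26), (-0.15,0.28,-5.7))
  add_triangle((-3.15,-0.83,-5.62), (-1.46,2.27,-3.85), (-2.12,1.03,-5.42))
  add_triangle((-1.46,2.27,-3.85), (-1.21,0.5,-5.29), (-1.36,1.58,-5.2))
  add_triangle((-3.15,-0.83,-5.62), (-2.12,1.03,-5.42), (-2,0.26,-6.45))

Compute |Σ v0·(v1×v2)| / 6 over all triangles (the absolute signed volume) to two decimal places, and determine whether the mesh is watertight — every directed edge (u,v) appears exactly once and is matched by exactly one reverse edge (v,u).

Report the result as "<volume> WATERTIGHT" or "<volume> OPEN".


Per-triangle v0·(v1×v2)/6:
  t1: +0.1147
  t2: +0.5108
  t3: +5.3877
  t4: +0.7277
  t5: +0.0549
  t6: -0.9932
  t7: +0.7669
  t8: +2.2421
  t9: +1.9205
  t10: +1.2036
  t11: +0.4425
  t12: +2.0690
  t13: +2.0653
  t14: +0.9120
  t15: +7.9016
  t16: +4.3257
  t17: +1.4339
  t18: +9.8625
  t19: +0.2329
  t20: +0.7568
  t21: +0.9966
  t22: +1.6255
  t23: +0.9845
  t24: +1.2439
  t25: -0.2693
  t26: +1.7268
Σ = +48.2459 → |volume| = 48.25

Directed edges: 78 total, each appears once with its reverse present → watertight.

48.25 WATERTIGHT


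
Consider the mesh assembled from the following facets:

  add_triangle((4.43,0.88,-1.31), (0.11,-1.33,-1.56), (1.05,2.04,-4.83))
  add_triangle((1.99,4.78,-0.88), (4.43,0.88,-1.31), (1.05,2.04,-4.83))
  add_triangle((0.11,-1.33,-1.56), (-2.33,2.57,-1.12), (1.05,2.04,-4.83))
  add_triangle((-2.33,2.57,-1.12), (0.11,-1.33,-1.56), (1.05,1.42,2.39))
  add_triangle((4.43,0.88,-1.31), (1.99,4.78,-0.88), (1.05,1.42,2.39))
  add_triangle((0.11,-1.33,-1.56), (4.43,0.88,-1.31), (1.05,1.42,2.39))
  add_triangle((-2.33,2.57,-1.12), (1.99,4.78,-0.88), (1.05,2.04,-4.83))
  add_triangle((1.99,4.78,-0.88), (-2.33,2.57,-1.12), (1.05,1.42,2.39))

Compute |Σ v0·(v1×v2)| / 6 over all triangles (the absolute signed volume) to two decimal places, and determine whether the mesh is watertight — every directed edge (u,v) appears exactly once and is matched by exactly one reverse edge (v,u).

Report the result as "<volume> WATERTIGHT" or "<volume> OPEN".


54.04 WATERTIGHT

Per-triangle v0·(v1×v2)/6:
  t1: +6.5764
  t2: +14.2371
  t3: +4.5071
  t4: -0.7299
  t5: +9.0033
  t6: +1.3292
  t7: +12.1688
  t8: +6.9452
Σ = +54.0371 → |volume| = 54.04

Directed edges: 24 total, each appears once with its reverse present → watertight.


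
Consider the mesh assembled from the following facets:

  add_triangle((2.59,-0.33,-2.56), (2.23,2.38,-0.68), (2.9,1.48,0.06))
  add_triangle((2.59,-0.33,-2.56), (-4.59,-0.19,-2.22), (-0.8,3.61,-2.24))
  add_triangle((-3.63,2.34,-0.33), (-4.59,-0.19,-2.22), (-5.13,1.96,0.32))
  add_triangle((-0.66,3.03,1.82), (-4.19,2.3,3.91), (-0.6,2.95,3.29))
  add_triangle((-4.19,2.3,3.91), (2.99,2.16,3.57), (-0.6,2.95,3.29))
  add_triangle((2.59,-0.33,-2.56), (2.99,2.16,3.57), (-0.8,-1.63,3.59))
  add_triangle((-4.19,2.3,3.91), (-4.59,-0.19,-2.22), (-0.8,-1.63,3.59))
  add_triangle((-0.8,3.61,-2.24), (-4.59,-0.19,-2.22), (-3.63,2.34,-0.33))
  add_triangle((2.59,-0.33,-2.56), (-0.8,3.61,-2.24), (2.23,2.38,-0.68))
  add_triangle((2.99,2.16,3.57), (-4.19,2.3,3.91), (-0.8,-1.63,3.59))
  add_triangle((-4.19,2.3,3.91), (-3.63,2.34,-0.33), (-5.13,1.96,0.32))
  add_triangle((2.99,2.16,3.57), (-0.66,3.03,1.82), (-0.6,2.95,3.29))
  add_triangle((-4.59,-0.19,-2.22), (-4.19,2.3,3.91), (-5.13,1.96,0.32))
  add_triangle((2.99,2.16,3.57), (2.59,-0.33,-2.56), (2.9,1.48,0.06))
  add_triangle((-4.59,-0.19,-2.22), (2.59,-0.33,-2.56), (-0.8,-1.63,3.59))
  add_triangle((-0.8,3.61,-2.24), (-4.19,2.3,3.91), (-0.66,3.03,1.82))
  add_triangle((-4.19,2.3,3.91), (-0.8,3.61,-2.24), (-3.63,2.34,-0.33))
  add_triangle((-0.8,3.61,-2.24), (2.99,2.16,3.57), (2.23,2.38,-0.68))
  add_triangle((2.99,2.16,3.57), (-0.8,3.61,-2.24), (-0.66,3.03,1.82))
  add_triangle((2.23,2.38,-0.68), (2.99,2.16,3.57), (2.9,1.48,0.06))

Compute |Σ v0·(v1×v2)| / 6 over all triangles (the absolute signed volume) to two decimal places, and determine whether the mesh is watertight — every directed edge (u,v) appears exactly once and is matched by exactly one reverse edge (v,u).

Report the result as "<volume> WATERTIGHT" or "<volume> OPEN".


Per-triangle v0·(v1×v2)/6:
  t1: +2.1486
  t2: +11.2457
  t3: +2.9671
  t4: +2.8824
  t5: +4.3925
  t6: +7.9488
  t7: +14.7772
  t8: +7.5036
  t9: +5.7935
  t10: +16.7383
  t11: +3.3059
  t12: +2.6040
  t13: +4.5653
  t14: +1.9998
  t15: +5.9878
  t16: +8.2300
  t17: +7.5070
  t18: +6.4835
  t19: +7.6882
  t20: +2.3284
Σ = +127.0976 → |volume| = 127.10

Directed edges: 60 total, each appears once with its reverse present → watertight.

127.10 WATERTIGHT


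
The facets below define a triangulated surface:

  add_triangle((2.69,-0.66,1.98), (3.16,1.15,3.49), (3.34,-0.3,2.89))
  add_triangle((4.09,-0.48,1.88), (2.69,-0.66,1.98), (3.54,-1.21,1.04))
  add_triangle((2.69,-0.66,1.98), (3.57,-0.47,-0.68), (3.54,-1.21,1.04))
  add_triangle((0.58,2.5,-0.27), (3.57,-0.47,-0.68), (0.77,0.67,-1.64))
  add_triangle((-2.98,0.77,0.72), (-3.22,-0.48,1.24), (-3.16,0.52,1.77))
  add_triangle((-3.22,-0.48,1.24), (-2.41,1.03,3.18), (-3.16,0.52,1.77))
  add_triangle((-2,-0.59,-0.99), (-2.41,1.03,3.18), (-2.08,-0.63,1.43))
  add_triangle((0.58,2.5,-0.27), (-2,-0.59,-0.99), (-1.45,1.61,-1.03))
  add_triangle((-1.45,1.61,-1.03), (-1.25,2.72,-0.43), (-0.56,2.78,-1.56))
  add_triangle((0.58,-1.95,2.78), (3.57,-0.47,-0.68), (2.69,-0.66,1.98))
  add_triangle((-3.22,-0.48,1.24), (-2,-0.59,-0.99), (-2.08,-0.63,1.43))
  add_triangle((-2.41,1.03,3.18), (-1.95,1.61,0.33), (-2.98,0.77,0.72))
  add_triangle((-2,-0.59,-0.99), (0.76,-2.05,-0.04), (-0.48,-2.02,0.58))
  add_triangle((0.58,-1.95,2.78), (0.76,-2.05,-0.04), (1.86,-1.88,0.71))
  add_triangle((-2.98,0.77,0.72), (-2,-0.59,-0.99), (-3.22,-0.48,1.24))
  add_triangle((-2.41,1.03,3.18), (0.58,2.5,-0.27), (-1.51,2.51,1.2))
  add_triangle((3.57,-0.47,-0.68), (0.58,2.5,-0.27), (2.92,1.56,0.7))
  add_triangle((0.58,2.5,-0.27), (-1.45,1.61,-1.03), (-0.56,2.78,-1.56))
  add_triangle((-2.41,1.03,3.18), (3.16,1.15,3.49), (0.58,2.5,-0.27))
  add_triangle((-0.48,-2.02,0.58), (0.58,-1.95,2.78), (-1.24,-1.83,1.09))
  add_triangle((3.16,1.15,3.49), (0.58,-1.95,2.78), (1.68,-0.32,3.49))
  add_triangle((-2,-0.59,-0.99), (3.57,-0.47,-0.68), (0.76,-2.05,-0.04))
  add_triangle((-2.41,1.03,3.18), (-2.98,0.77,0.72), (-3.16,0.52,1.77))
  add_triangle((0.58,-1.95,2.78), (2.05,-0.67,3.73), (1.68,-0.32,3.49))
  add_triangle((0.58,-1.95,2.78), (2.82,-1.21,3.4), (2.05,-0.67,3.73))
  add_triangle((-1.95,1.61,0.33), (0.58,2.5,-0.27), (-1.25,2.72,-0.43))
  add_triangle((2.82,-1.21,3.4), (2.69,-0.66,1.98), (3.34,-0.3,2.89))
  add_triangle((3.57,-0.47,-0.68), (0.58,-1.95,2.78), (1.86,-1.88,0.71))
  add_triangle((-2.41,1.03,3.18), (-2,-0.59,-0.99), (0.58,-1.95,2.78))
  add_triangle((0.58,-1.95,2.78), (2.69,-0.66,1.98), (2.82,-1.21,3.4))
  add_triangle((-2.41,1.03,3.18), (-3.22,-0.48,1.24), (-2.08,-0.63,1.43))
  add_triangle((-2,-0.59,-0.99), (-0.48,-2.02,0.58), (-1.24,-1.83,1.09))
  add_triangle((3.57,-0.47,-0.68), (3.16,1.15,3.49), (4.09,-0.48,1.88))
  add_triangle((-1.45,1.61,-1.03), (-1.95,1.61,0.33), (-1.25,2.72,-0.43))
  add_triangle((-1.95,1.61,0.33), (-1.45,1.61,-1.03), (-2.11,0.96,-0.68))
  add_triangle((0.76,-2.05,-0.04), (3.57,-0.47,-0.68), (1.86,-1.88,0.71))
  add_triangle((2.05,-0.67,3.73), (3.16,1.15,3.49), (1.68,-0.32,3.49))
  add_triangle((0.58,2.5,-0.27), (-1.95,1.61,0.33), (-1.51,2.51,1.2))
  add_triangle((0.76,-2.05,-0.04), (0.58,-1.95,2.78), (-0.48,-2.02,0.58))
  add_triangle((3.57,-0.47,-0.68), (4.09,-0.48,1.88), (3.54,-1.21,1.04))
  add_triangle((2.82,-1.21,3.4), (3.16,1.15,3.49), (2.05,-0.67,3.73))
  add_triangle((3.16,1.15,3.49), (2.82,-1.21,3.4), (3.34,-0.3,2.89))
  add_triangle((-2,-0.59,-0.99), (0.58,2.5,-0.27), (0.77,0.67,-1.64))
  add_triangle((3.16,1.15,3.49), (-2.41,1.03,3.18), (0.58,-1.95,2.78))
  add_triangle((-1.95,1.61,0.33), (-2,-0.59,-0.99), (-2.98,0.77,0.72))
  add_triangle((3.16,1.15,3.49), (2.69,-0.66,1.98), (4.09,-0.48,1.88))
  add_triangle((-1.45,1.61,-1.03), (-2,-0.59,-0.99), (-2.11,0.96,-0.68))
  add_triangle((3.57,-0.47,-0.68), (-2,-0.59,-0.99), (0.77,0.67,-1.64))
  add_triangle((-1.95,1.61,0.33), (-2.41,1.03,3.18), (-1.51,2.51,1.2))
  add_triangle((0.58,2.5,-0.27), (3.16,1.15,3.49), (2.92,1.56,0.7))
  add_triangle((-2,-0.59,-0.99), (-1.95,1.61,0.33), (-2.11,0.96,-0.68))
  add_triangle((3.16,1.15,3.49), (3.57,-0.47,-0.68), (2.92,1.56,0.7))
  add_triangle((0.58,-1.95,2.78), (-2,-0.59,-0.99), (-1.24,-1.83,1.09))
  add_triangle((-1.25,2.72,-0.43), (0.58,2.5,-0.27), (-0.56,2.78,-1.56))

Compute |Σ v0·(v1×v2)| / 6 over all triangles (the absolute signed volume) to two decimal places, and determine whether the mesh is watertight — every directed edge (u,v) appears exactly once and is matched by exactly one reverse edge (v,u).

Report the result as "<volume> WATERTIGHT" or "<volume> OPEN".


68.33 WATERTIGHT

Per-triangle v0·(v1×v2)/6:
  t1: +0.1014
  t2: +0.5405
  t3: -0.7913
  t4: +2.2160
  t5: +0.5878
  t6: +0.7853
  t7: -1.4513
  t8: +0.1360
  t9: +0.6130
  t10: +2.2525
  t11: +0.4007
  t12: +1.4557
  t13: +0.8804
  t14: +1.1563
  t15: +1.2140
  t16: +1.2456
  t17: +2.1102
  t18: -0.5273
  t19: +7.9567
  t20: +0.8001
  t21: -0.8109
  t22: +1.6438
  t23: +0.5862
  t24: +0.3956
  t25: +1.2111
  t26: +0.5268
  t27: +0.4087
  t28: +1.6257
  t29: +4.5385
  t30: +0.5267
  t31: +0.8556
  t32: +0.6678
  t33: +2.3353
  t34: +0.6136
  t35: +0.4633
  t36: +1.1329
  t37: +0.4999
  t38: +0.9849
  t39: +1.1530
  t40: +1.2367
  t41: +1.5136
  t42: +1.1687
  t43: +1.4868
  t44: +8.7976
  t45: +0.8869
  t46: +1.2490
  t47: +0.4123
  t48: +1.3874
  t49: +1.4328
  t50: +2.8053
  t51: +0.4178
  t52: +3.5636
  t53: +0.0121
  t54: +0.9190
Σ = +68.3301 → |volume| = 68.33

Directed edges: 162 total, each appears once with its reverse present → watertight.
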